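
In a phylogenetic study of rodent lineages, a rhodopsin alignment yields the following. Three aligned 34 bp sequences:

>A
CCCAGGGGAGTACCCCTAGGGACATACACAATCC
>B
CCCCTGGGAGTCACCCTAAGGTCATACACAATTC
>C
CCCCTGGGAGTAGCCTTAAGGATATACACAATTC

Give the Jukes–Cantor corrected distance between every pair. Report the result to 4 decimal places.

d(A,B) = 0.2407, d(A,C) = 0.2407, d(B,C) = 0.1637

A–B: 7/34 sites differ → p ≈ 0.205882, d = −0.75 ln(1 − 0.274509) = 0.240680 ≈ 0.2407.
A–C: 7/34 sites differ → p ≈ 0.205882, d = −0.75 ln(1 − 0.274509) = 0.240680 ≈ 0.2407.
B–C: 5/34 sites differ → p ≈ 0.147059, d = −0.75 ln(1 − 0.196079) = 0.163691 ≈ 0.1637.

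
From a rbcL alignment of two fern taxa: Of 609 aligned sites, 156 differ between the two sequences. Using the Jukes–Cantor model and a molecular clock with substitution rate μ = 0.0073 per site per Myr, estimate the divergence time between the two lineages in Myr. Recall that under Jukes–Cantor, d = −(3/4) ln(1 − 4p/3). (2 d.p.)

21.47

p = 156/609 ≈ 0.256158.
d = −(3/4) ln(1 − 4p/3) = −0.75 ln(1 − 0.341544) = −0.75 ln(0.658456)
  = −0.75 × (-0.417858) = 0.313394 substitutions/site.
Under a molecular clock d = 2μt, so t = d/(2μ) = 0.313394 / (2 × 0.0073) = 21.47 Myr.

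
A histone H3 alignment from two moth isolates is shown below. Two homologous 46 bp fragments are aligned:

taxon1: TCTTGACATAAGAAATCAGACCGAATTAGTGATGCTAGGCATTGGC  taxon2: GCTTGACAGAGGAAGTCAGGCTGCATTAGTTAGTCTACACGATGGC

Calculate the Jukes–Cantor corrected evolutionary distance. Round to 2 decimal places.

The sequences differ at 14 of 46 sites, so p = 14/46 ≈ 0.304348.
d = −(3/4) ln(1 − 4p/3) = −0.75 ln(1 − 0.405797) = −0.75 ln(0.594203)
  = −0.75 × (-0.520534) = 0.390401 substitutions/site.

0.39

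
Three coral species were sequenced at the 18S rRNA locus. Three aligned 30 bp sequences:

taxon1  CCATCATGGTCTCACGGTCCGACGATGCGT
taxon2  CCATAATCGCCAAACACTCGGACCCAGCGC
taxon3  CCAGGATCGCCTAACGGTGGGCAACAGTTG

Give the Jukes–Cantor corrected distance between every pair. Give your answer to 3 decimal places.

d(taxon1,taxon2) = 0.572, d(taxon1,taxon3) = 0.824, d(taxon2,taxon3) = 0.572

taxon1–taxon2: 12/30 sites differ → p = 0.4, d = −0.75 ln(1 − 0.533333) = 0.571605 ≈ 0.572.
taxon1–taxon3: 15/30 sites differ → p = 0.5, d = −0.75 ln(1 − 0.666667) = 0.823960 ≈ 0.824.
taxon2–taxon3: 12/30 sites differ → p = 0.4, d = −0.75 ln(1 − 0.533333) = 0.571605 ≈ 0.572.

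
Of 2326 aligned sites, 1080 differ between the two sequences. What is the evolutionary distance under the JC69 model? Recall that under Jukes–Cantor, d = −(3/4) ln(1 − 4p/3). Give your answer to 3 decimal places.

p = 1080/2326 ≈ 0.464316.
d = −(3/4) ln(1 − 4p/3) = −0.75 ln(1 − 0.619088) = −0.75 ln(0.380912)
  = −0.75 × (-0.965187) = 0.723890 substitutions/site.

0.724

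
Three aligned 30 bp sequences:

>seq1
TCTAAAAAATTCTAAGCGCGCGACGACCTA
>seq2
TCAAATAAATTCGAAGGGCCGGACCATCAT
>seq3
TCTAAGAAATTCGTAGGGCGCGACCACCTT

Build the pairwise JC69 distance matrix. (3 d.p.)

d(seq1,seq2) = 0.441, d(seq1,seq3) = 0.233, d(seq2,seq3) = 0.280

seq1–seq2: 10/30 sites differ → p ≈ 0.333333, d = −0.75 ln(1 − 0.444444) = 0.440839 ≈ 0.441.
seq1–seq3: 6/30 sites differ → p = 0.2, d = −0.75 ln(1 − 0.266667) = 0.232617 ≈ 0.233.
seq2–seq3: 7/30 sites differ → p ≈ 0.233333, d = −0.75 ln(1 − 0.311111) = 0.279506 ≈ 0.280.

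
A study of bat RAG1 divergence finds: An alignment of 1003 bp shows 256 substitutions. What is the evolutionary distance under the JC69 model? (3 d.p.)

0.312

p = 256/1003 ≈ 0.255234.
d = −(3/4) ln(1 − 4p/3) = −0.75 ln(1 − 0.340312) = −0.75 ln(0.659688)
  = −0.75 × (-0.415988) = 0.311991 substitutions/site.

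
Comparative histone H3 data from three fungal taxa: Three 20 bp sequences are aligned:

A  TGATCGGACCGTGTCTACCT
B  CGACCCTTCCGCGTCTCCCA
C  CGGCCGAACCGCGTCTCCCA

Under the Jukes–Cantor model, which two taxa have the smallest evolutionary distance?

A–B: 8/20 differ, p = 0.400, d = 0.572.
A–C: 7/20 differ, p = 0.350, d = 0.471.
B–C: 4/20 differ, p = 0.200, d = 0.233.
The smallest distance is between B and C.

B and C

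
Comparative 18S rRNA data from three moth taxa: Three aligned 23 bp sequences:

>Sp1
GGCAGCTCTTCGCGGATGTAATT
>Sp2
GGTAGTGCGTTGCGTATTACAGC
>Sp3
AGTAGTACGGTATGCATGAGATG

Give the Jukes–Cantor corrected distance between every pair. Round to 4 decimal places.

d(Sp1,Sp2) = 0.7614, d(Sp1,Sp3) = 1.0507, d(Sp2,Sp3) = 0.6501

Sp1–Sp2: 11/23 sites differ → p ≈ 0.478261, d = −0.75 ln(1 − 0.637681) = 0.761423 ≈ 0.7614.
Sp1–Sp3: 13/23 sites differ → p ≈ 0.565217, d = −0.75 ln(1 − 0.753623) = 1.050669 ≈ 1.0507.
Sp2–Sp3: 10/23 sites differ → p ≈ 0.434783, d = −0.75 ln(1 − 0.579711) = 0.650110 ≈ 0.6501.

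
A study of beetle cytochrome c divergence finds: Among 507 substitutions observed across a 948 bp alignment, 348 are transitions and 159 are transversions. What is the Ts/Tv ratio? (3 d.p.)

R = 348/159 = 2.188679… ≈ 2.189 (to 3 d.p.).

2.189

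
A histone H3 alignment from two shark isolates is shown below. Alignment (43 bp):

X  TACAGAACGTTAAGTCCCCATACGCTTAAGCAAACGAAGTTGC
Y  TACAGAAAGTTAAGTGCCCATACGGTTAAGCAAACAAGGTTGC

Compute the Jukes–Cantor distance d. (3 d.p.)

0.126

The sequences differ at 5 of 43 sites (8, 16, 25, 36, 38), so p = 5/43 ≈ 0.116279.
d = −(3/4) ln(1 − 4p/3) = −0.75 ln(1 − 0.155039) = −0.75 ln(0.844961)
  = −0.75 × (-0.168465) = 0.126349 substitutions/site.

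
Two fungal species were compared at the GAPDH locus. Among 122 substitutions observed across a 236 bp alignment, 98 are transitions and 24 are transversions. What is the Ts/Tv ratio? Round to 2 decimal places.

4.08

R = 98/24 = 4.083333… ≈ 4.08 (to 2 d.p.).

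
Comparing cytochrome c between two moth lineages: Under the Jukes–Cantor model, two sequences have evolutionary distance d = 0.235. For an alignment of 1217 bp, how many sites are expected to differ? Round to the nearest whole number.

246

Invert JC69: p = (3/4)(1 − e^(−4d/3)) = 0.75 × (1 − e^(-0.313333)) = 0.75 × (1 − 0.731006) = 0.201746.
Expected differing sites = pL ≈ 0.201746 × 1217 = 245.524882 ≈ 246.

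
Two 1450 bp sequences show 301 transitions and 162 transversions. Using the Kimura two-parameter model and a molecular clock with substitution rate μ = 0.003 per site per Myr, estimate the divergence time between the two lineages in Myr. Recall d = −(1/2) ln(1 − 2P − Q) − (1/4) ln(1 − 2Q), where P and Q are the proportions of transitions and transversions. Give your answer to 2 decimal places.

P = 301/1450 ≈ 0.207586 and Q = 162/1450 ≈ 0.111724.
Under the Kimura two-parameter model, d = −½ ln(1 − 2P − Q) − ¼ ln(1 − 2Q).
1 − 2P − Q = 0.473104, giving −½ ln(0.473104) = 0.374220.
1 − 2Q = 0.776552, giving −¼ ln(0.776552) = 0.063223.
d = 0.374220 + 0.063223 = 0.437443.
Under a molecular clock d = 2μt, so t = d/(2μ) = 0.437443 / (2 × 0.003) = 72.91 Myr.

72.91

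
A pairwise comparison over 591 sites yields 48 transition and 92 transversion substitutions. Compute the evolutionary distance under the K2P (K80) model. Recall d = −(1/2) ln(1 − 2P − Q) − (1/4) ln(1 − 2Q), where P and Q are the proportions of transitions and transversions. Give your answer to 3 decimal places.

0.285

P = 48/591 ≈ 0.081218 and Q = 92/591 ≈ 0.155668.
Under the Kimura two-parameter model, d = −½ ln(1 − 2P − Q) − ¼ ln(1 − 2Q).
1 − 2P − Q = 0.681896, giving −½ ln(0.681896) = 0.191439.
1 − 2Q = 0.688664, giving −¼ ln(0.688664) = 0.093250.
d = 0.191439 + 0.093250 = 0.284689.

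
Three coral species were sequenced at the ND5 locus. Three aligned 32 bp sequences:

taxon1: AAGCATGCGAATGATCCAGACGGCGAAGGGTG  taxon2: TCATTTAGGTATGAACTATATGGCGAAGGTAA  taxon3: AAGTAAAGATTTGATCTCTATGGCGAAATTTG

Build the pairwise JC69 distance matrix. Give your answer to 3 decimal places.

d(taxon1,taxon2) = 0.736, d(taxon1,taxon3) = 0.657, d(taxon2,taxon3) = 0.585

taxon1–taxon2: 15/32 sites differ → p = 0.46875, d = −0.75 ln(1 − 0.625) = 0.735622 ≈ 0.736.
taxon1–taxon3: 14/32 sites differ → p = 0.4375, d = −0.75 ln(1 − 0.583333) = 0.656601 ≈ 0.657.
taxon2–taxon3: 13/32 sites differ → p = 0.40625, d = −0.75 ln(1 − 0.541667) = 0.585119 ≈ 0.585.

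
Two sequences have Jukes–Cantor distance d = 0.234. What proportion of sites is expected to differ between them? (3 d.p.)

p = (3/4)(1 − e^(−4d/3)) = 0.75 × (1 − e^(-0.312)) = 0.75 × (1 − 0.731982) = 0.201014.

0.201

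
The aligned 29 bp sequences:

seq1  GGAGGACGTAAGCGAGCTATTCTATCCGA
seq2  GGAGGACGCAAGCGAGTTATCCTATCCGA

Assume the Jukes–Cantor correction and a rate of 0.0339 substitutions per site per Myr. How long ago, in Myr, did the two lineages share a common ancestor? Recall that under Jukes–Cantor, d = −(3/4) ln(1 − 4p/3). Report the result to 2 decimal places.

1.64

The sequences differ at 3 of 29 sites (9, 17, 21), so p = 3/29 ≈ 0.103448.
d = −(3/4) ln(1 − 4p/3) = −0.75 ln(1 − 0.137931) = −0.75 ln(0.862069)
  = −0.75 × (-0.148420) = 0.111315 substitutions/site.
Under a molecular clock d = 2μt, so t = d/(2μ) = 0.111315 / (2 × 0.0339) = 1.64 Myr.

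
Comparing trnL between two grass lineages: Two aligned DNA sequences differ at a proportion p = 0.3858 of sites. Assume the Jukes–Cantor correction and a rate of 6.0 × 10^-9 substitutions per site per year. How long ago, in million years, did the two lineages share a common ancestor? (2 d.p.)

45.15

d = −(3/4) ln(1 − 4p/3) = −0.75 ln(1 − 0.5144) = −0.75 ln(0.4856)
  = −0.75 × (-0.722370) = 0.541778 substitutions/site.
Under a molecular clock d = 2μt, so t = d/(2μ) = 0.541778 / (2 × 6.0 × 10^-9) = 45.15 million years.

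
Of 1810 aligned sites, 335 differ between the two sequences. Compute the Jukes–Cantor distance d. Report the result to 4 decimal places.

0.2125

p = 335/1810 ≈ 0.185083.
d = −(3/4) ln(1 − 4p/3) = −0.75 ln(1 − 0.246777) = −0.75 ln(0.753223)
  = −0.75 × (-0.283394) = 0.212546 substitutions/site.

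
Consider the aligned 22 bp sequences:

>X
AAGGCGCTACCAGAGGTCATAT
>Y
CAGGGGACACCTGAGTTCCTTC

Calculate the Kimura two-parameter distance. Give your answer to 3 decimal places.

Of 22 sites, 2 differences are transitions and 7 are transversions, so P = 2/22 ≈ 0.090909 and Q = 7/22 ≈ 0.318182.
Under the Kimura two-parameter model, d = −½ ln(1 − 2P − Q) − ¼ ln(1 − 2Q).
1 − 2P − Q = 0.5, giving −½ ln(0.5) = 0.346574.
1 − 2Q = 0.363636, giving −¼ ln(0.363636) = 0.252900.
d = 0.346574 + 0.252900 = 0.599474.

0.599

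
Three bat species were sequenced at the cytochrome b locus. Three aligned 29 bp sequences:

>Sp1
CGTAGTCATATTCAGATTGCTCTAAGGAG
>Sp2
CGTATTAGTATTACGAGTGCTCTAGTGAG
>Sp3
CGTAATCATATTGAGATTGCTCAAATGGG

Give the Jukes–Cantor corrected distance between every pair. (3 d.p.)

d(Sp1,Sp2) = 0.344, d(Sp1,Sp3) = 0.196, d(Sp2,Sp3) = 0.401

Sp1–Sp2: 8/29 sites differ → p ≈ 0.275862, d = −0.75 ln(1 − 0.367816) = 0.343931 ≈ 0.344.
Sp1–Sp3: 5/29 sites differ → p ≈ 0.172414, d = −0.75 ln(1 − 0.229885) = 0.195912 ≈ 0.196.
Sp2–Sp3: 9/29 sites differ → p ≈ 0.310345, d = −0.75 ln(1 − 0.413793) = 0.400562 ≈ 0.401.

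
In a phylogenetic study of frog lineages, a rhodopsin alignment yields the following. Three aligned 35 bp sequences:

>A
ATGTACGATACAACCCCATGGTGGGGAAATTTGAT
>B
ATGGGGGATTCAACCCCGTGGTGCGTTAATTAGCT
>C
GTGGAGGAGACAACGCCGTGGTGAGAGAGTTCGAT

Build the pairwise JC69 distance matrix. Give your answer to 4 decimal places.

A–B: 10/35 sites differ → p ≈ 0.285714, d = −0.75 ln(1 − 0.380952) = 0.359679 ≈ 0.3597.
A–C: 11/35 sites differ → p ≈ 0.314286, d = −0.75 ln(1 − 0.419048) = 0.407315 ≈ 0.4073.
B–C: 11/35 sites differ → p ≈ 0.314286, d = −0.75 ln(1 − 0.419048) = 0.407315 ≈ 0.4073.

d(A,B) = 0.3597, d(A,C) = 0.4073, d(B,C) = 0.4073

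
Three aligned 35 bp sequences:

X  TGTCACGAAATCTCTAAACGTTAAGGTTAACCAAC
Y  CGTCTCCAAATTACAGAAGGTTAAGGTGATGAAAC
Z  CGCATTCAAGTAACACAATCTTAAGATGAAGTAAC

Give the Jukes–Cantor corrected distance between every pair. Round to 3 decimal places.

X–Y: 12/35 sites differ → p ≈ 0.342857, d = −0.75 ln(1 − 0.457143) = 0.458182 ≈ 0.458.
X–Z: 17/35 sites differ → p ≈ 0.485714, d = −0.75 ln(1 − 0.647619) = 0.782282 ≈ 0.782.
Y–Z: 11/35 sites differ → p ≈ 0.314286, d = −0.75 ln(1 − 0.419048) = 0.407315 ≈ 0.407.

d(X,Y) = 0.458, d(X,Z) = 0.782, d(Y,Z) = 0.407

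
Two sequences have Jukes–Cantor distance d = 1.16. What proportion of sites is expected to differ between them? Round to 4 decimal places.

0.5903

p = (3/4)(1 − e^(−4d/3)) = 0.75 × (1 − e^(-1.546667)) = 0.75 × (1 − 0.212957) = 0.590282.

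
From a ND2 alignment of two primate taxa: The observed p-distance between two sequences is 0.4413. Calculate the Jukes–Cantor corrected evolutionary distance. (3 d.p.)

d = −(3/4) ln(1 − 4p/3) = −0.75 ln(1 − 0.5884) = −0.75 ln(0.4116)
  = −0.75 × (-0.887703) = 0.665777 substitutions/site.

0.666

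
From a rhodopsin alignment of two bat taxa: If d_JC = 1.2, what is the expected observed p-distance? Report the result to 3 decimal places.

p = (3/4)(1 − e^(−4d/3)) = 0.75 × (1 − e^(-1.6)) = 0.75 × (1 − 0.201897) = 0.598577.

0.599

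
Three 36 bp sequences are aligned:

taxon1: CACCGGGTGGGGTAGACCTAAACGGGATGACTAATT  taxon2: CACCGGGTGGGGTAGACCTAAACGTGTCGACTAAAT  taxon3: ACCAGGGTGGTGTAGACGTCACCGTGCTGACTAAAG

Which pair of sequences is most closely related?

taxon1 and taxon2

taxon1–taxon2: 4/36 differ, p = 0.111, d = 0.120.
taxon1–taxon3: 11/36 differ, p = 0.306, d = 0.392.
taxon2–taxon3: 10/36 differ, p = 0.278, d = 0.347.
The smallest distance is between taxon1 and taxon2.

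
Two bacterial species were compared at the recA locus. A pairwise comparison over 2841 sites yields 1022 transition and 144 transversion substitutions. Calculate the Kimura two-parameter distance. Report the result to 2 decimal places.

P = 1022/2841 ≈ 0.359732 and Q = 144/2841 ≈ 0.050686.
Under the Kimura two-parameter model, d = −½ ln(1 − 2P − Q) − ¼ ln(1 − 2Q).
1 − 2P − Q = 0.22985, giving −½ ln(0.22985) = 0.735164.
1 − 2Q = 0.898628, giving −¼ ln(0.898628) = 0.026722.
d = 0.735164 + 0.026722 = 0.761886.

0.76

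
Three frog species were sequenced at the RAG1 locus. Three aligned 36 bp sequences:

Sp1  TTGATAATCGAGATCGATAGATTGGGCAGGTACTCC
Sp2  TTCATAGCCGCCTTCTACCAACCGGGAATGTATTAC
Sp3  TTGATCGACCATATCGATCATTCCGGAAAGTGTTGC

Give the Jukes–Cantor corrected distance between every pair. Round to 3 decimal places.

Sp1–Sp2: 16/36 sites differ → p ≈ 0.444444, d = −0.75 ln(1 − 0.592592) = 0.673455 ≈ 0.673.
Sp1–Sp3: 15/36 sites differ → p ≈ 0.416667, d = −0.75 ln(1 − 0.555556) = 0.608198 ≈ 0.608.
Sp2–Sp3: 15/36 sites differ → p ≈ 0.416667, d = −0.75 ln(1 − 0.555556) = 0.608198 ≈ 0.608.

d(Sp1,Sp2) = 0.673, d(Sp1,Sp3) = 0.608, d(Sp2,Sp3) = 0.608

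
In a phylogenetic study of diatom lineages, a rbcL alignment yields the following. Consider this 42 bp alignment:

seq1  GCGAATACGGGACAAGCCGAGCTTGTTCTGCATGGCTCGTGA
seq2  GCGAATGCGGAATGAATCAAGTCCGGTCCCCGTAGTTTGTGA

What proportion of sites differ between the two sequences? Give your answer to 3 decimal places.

The sequences differ at 17 of 42 positions.
p = 17/42 = 0.404761… ≈ 0.405 (to 3 d.p.).

0.405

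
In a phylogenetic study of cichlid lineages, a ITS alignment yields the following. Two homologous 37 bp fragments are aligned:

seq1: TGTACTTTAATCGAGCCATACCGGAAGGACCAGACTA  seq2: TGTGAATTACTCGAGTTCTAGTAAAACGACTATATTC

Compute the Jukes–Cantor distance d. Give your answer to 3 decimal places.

0.645

The sequences differ at 16 of 37 sites, so p = 16/37 ≈ 0.432432.
d = −(3/4) ln(1 − 4p/3) = −0.75 ln(1 − 0.576576) = −0.75 ln(0.423424)
  = −0.75 × (-0.859381) = 0.644536 substitutions/site.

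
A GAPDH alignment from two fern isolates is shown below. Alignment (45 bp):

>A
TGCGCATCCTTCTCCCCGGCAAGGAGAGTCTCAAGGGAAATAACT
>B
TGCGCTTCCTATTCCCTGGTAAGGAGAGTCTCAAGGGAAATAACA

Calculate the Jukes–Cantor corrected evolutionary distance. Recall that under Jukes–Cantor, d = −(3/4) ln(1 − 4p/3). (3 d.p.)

The sequences differ at 6 of 45 sites (6, 11, 12, 17, 20, 45), so p = 6/45 ≈ 0.133333.
d = −(3/4) ln(1 − 4p/3) = −0.75 ln(1 − 0.177777) = −0.75 ln(0.822223)
  = −0.75 × (-0.195744) = 0.146808 substitutions/site.

0.147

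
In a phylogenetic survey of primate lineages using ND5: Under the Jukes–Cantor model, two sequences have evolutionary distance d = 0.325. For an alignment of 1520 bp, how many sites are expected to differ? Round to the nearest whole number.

401

Invert JC69: p = (3/4)(1 − e^(−4d/3)) = 0.75 × (1 − e^(-0.433333)) = 0.75 × (1 − 0.648345) = 0.263741.
Expected differing sites = pL ≈ 0.263741 × 1520 = 400.88632 ≈ 401.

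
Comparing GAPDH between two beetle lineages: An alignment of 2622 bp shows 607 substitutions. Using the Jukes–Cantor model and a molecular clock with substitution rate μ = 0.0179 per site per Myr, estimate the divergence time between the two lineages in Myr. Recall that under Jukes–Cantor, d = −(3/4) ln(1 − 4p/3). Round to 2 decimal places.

p = 607/2622 ≈ 0.231503.
d = −(3/4) ln(1 − 4p/3) = −0.75 ln(1 − 0.308671) = −0.75 ln(0.691329)
  = −0.75 × (-0.369139) = 0.276854 substitutions/site.
Under a molecular clock d = 2μt, so t = d/(2μ) = 0.276854 / (2 × 0.0179) = 7.73 Myr.

7.73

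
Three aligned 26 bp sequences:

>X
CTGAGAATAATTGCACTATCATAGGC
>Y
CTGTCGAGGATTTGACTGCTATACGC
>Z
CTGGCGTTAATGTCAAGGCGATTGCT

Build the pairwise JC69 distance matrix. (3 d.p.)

d(X,Y) = 0.623, d(X,Z) = 0.949, d(Y,Z) = 0.824

X–Y: 11/26 sites differ → p ≈ 0.423077, d = −0.75 ln(1 − 0.564103) = 0.622762 ≈ 0.623.
X–Z: 14/26 sites differ → p ≈ 0.538462, d = −0.75 ln(1 − 0.717949) = 0.949251 ≈ 0.949.
Y–Z: 13/26 sites differ → p = 0.5, d = −0.75 ln(1 − 0.666667) = 0.823960 ≈ 0.824.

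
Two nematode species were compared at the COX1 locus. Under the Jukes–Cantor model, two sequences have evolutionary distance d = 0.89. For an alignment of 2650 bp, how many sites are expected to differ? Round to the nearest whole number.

Invert JC69: p = (3/4)(1 − e^(−4d/3)) = 0.75 × (1 − e^(-1.186667)) = 0.75 × (1 − 0.305237) = 0.521072.
Expected differing sites = pL ≈ 0.521072 × 2650 = 1380.8408 ≈ 1381.

1381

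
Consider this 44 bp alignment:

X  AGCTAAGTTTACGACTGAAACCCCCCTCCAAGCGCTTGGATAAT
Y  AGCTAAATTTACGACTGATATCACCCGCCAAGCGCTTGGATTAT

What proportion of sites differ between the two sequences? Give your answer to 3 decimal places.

0.136

The sequences differ at 6 of 44 positions (sites 7, 19, 21, 23, 27, 42).
p = 6/44 = 0.136363… ≈ 0.136 (to 3 d.p.).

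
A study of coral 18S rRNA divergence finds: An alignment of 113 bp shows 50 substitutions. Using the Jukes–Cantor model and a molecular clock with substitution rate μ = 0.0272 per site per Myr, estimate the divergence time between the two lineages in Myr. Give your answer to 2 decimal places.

12.29

p = 50/113 ≈ 0.442478.
d = −(3/4) ln(1 − 4p/3) = −0.75 ln(1 − 0.589971) = −0.75 ln(0.410029)
  = −0.75 × (-0.891527) = 0.668645 substitutions/site.
Under a molecular clock d = 2μt, so t = d/(2μ) = 0.668645 / (2 × 0.0272) = 12.29 Myr.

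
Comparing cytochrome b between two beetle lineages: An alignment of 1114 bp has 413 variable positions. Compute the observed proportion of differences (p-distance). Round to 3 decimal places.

p = 413/1114 = 0.370736… ≈ 0.371 (to 3 d.p.).

0.371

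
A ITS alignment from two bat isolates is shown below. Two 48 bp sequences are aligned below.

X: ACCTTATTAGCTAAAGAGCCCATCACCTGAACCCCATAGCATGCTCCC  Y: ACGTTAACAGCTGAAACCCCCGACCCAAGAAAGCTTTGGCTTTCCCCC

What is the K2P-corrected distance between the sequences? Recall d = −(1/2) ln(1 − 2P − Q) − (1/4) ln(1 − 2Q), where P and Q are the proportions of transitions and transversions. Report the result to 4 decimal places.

0.6084

Of 48 sites, 7 differences are transitions and 13 are transversions, so P = 7/48 ≈ 0.145833 and Q = 13/48 ≈ 0.270833.
Under the Kimura two-parameter model, d = −½ ln(1 − 2P − Q) − ¼ ln(1 − 2Q).
1 − 2P − Q = 0.437501, giving −½ ln(0.437501) = 0.413338.
1 − 2Q = 0.458334, giving −¼ ln(0.458334) = 0.195039.
d = 0.413338 + 0.195039 = 0.608377.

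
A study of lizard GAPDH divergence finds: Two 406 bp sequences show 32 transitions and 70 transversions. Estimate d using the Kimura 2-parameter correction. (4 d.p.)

P = 32/406 ≈ 0.078818 and Q = 70/406 ≈ 0.172414.
Under the Kimura two-parameter model, d = −½ ln(1 − 2P − Q) − ¼ ln(1 − 2Q).
1 − 2P − Q = 0.66995, giving −½ ln(0.66995) = 0.200276.
1 − 2Q = 0.655172, giving −¼ ln(0.655172) = 0.105714.
d = 0.200276 + 0.105714 = 0.305990.

0.3060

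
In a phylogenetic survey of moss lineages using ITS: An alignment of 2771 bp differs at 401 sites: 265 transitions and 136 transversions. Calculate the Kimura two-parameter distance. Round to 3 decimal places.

P = 265/2771 ≈ 0.095633 and Q = 136/2771 ≈ 0.04908.
Under the Kimura two-parameter model, d = −½ ln(1 − 2P − Q) − ¼ ln(1 − 2Q).
1 − 2P − Q = 0.759654, giving −½ ln(0.759654) = 0.137446.
1 − 2Q = 0.90184, giving −¼ ln(0.90184) = 0.025830.
d = 0.137446 + 0.025830 = 0.163276.

0.163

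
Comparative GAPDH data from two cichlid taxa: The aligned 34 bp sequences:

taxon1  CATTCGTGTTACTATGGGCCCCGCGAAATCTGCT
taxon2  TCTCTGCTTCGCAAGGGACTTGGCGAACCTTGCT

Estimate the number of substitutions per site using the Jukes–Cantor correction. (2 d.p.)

The sequences differ at 17 of 34 sites, so p = 17/34 = 0.5.
d = −(3/4) ln(1 − 4p/3) = −0.75 ln(1 − 0.666667) = −0.75 ln(0.333333)
  = −0.75 × (-1.098613) = 0.823960 substitutions/site.

0.82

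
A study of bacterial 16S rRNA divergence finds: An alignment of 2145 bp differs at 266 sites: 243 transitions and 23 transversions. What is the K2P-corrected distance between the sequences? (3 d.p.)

0.141

P = 243/2145 ≈ 0.113287 and Q = 23/2145 ≈ 0.010723.
Under the Kimura two-parameter model, d = −½ ln(1 − 2P − Q) − ¼ ln(1 − 2Q).
1 − 2P − Q = 0.762703, giving −½ ln(0.762703) = 0.135443.
1 − 2Q = 0.978554, giving −¼ ln(0.978554) = 0.005420.
d = 0.135443 + 0.005420 = 0.140863.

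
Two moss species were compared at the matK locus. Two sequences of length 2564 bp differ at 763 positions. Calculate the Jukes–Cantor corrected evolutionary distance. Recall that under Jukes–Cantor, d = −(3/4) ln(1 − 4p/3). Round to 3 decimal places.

p = 763/2564 ≈ 0.297582.
d = −(3/4) ln(1 − 4p/3) = −0.75 ln(1 − 0.396776) = −0.75 ln(0.603224)
  = −0.75 × (-0.505467) = 0.379100 substitutions/site.

0.379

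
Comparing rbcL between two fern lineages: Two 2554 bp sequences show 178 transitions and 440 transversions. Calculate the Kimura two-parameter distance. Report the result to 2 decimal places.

0.29

P = 178/2554 ≈ 0.069695 and Q = 440/2554 ≈ 0.172279.
Under the Kimura two-parameter model, d = −½ ln(1 − 2P − Q) − ¼ ln(1 − 2Q).
1 − 2P − Q = 0.688331, giving −½ ln(0.688331) = 0.186743.
1 − 2Q = 0.655442, giving −¼ ln(0.655442) = 0.105611.
d = 0.186743 + 0.105611 = 0.292354.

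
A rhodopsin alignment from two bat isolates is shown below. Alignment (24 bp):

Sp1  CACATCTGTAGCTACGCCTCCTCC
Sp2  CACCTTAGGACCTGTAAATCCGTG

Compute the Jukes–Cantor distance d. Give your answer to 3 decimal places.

The sequences differ at 13 of 24 sites, so p = 13/24 ≈ 0.541667.
d = −(3/4) ln(1 − 4p/3) = −0.75 ln(1 − 0.722223) = −0.75 ln(0.277777)
  = −0.75 × (-1.280937) = 0.960703 substitutions/site.

0.961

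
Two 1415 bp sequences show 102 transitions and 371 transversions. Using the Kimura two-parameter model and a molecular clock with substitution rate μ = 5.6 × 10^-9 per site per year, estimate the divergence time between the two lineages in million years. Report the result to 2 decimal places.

39.87

P = 102/1415 ≈ 0.072085 and Q = 371/1415 ≈ 0.262191.
Under the Kimura two-parameter model, d = −½ ln(1 − 2P − Q) − ¼ ln(1 − 2Q).
1 − 2P − Q = 0.593639, giving −½ ln(0.593639) = 0.260742.
1 − 2Q = 0.475618, giving −¼ ln(0.475618) = 0.185785.
d = 0.260742 + 0.185785 = 0.446527.
Under a molecular clock d = 2μt, so t = d/(2μ) = 0.446527 / (2 × 5.6 × 10^-9) = 39.87 million years.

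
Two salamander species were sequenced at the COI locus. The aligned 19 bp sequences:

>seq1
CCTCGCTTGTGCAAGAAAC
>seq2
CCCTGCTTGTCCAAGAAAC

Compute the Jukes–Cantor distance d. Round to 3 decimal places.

0.177

The sequences differ at 3 of 19 sites (3, 4, 11), so p = 3/19 ≈ 0.157895.
d = −(3/4) ln(1 − 4p/3) = −0.75 ln(1 − 0.210527) = −0.75 ln(0.789473)
  = −0.75 × (-0.236390) = 0.177293 substitutions/site.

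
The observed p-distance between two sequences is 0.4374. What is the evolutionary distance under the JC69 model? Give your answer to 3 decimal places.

0.656

d = −(3/4) ln(1 − 4p/3) = −0.75 ln(1 − 0.5832) = −0.75 ln(0.4168)
  = −0.75 × (-0.875149) = 0.656362 substitutions/site.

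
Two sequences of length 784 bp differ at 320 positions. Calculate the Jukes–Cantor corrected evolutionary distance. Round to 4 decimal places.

0.5893

p = 320/784 ≈ 0.408163.
d = −(3/4) ln(1 − 4p/3) = −0.75 ln(1 − 0.544217) = −0.75 ln(0.455783)
  = −0.75 × (-0.785738) = 0.589304 substitutions/site.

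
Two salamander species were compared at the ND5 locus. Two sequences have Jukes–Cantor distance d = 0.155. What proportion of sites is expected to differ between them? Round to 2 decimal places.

p = (3/4)(1 − e^(−4d/3)) = 0.75 × (1 − e^(-0.206667)) = 0.75 × (1 − 0.813290) = 0.140033.

0.14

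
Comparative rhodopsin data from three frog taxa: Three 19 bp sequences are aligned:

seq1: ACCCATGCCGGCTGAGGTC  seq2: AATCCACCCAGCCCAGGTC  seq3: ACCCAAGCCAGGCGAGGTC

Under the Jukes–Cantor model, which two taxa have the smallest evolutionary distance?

seq1–seq2: 8/19 differ, p = 0.421, d = 0.618.
seq1–seq3: 4/19 differ, p = 0.211, d = 0.247.
seq2–seq3: 6/19 differ, p = 0.316, d = 0.410.
The smallest distance is between seq1 and seq3.

seq1 and seq3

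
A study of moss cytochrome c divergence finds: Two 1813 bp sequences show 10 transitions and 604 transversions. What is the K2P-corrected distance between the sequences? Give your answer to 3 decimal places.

0.485

P = 10/1813 ≈ 0.005516 and Q = 604/1813 ≈ 0.333149.
Under the Kimura two-parameter model, d = −½ ln(1 − 2P − Q) − ¼ ln(1 − 2Q).
1 − 2P − Q = 0.655819, giving −½ ln(0.655819) = 0.210935.
1 − 2Q = 0.333702, giving −¼ ln(0.333702) = 0.274377.
d = 0.210935 + 0.274377 = 0.485312.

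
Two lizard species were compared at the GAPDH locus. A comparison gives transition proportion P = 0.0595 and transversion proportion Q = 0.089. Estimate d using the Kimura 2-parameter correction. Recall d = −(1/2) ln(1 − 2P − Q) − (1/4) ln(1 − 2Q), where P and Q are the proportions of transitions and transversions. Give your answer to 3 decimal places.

Under the Kimura two-parameter model, d = −½ ln(1 − 2P − Q) − ¼ ln(1 − 2Q).
1 − 2P − Q = 0.792, giving −½ ln(0.792) = 0.116597.
1 − 2Q = 0.822, giving −¼ ln(0.822) = 0.049004.
d = 0.116597 + 0.049004 = 0.165601.

0.166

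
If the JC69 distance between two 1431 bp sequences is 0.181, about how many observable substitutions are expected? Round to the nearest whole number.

Invert JC69: p = (3/4)(1 − e^(−4d/3)) = 0.75 × (1 − e^(-0.241333)) = 0.75 × (1 − 0.785580) = 0.160815.
Expected differing sites = pL ≈ 0.160815 × 1431 = 230.126265 ≈ 230.

230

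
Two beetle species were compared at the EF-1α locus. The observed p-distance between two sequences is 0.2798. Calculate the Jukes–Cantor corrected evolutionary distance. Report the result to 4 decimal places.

d = −(3/4) ln(1 − 4p/3) = −0.75 ln(1 − 0.373067) = −0.75 ln(0.626933)
  = −0.75 × (-0.466916) = 0.350187 substitutions/site.

0.3502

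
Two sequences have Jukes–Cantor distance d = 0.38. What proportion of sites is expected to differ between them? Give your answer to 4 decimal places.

p = (3/4)(1 − e^(−4d/3)) = 0.75 × (1 − e^(-0.506667)) = 0.75 × (1 − 0.602500) = 0.298125.

0.2981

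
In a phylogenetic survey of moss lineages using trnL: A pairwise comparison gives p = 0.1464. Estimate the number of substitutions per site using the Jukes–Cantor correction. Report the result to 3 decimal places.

0.163

d = −(3/4) ln(1 − 4p/3) = −0.75 ln(1 − 0.1952) = −0.75 ln(0.8048)
  = −0.75 × (-0.217161) = 0.162871 substitutions/site.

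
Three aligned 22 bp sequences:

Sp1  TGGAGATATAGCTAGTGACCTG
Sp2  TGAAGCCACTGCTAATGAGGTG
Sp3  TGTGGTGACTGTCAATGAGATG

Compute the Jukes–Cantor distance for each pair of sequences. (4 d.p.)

d(Sp1,Sp2) = 0.4975, d(Sp1,Sp3) = 0.8240, d(Sp2,Sp3) = 0.4141

Sp1–Sp2: 8/22 sites differ → p ≈ 0.363636, d = −0.75 ln(1 − 0.484848) = 0.497470 ≈ 0.4975.
Sp1–Sp3: 11/22 sites differ → p = 0.5, d = −0.75 ln(1 − 0.666667) = 0.823960 ≈ 0.8240.
Sp2–Sp3: 7/22 sites differ → p ≈ 0.318182, d = −0.75 ln(1 − 0.424243) = 0.414052 ≈ 0.4141.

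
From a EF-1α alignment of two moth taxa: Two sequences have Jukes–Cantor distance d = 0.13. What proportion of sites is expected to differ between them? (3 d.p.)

0.119

p = (3/4)(1 − e^(−4d/3)) = 0.75 × (1 − e^(-0.173333)) = 0.75 × (1 − 0.840858) = 0.119357.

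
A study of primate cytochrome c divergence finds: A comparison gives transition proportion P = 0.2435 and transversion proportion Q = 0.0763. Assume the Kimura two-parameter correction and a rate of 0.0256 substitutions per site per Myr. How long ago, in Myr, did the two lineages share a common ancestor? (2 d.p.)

8.90

Under the Kimura two-parameter model, d = −½ ln(1 − 2P − Q) − ¼ ln(1 − 2Q).
1 − 2P − Q = 0.4367, giving −½ ln(0.4367) = 0.414254.
1 − 2Q = 0.8474, giving −¼ ln(0.8474) = 0.041396.
d = 0.414254 + 0.041396 = 0.455650.
Under a molecular clock d = 2μt, so t = d/(2μ) = 0.455650 / (2 × 0.0256) = 8.90 Myr.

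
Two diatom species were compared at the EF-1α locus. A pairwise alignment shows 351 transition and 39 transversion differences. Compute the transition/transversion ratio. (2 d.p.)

R = 351/39 = 9.00.

9.00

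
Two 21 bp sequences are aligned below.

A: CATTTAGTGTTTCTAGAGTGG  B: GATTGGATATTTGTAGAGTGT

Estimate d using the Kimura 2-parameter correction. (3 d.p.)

0.443

Of 21 sites, 3 differences are transitions and 4 are transversions, so P = 3/21 ≈ 0.142857 and Q = 4/21 ≈ 0.190476.
Under the Kimura two-parameter model, d = −½ ln(1 − 2P − Q) − ¼ ln(1 − 2Q).
1 − 2P − Q = 0.52381, giving −½ ln(0.52381) = 0.323313.
1 − 2Q = 0.619048, giving −¼ ln(0.619048) = 0.119893.
d = 0.323313 + 0.119893 = 0.443206.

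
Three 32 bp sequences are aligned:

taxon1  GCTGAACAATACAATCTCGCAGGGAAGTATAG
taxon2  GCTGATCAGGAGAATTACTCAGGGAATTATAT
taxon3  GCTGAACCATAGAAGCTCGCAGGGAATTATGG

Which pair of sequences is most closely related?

taxon1 and taxon3

taxon1–taxon2: 9/32 differ, p = 0.281, d = 0.353.
taxon1–taxon3: 5/32 differ, p = 0.156, d = 0.175.
taxon2–taxon3: 10/32 differ, p = 0.313, d = 0.404.
The smallest distance is between taxon1 and taxon3.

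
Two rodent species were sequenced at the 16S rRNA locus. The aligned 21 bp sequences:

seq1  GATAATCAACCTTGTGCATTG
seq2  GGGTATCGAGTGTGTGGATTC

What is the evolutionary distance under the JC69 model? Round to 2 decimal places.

The sequences differ at 9 of 21 sites (2, 3, 4, 8, 10, 11, 12, 17, 21), so p = 9/21 ≈ 0.428571.
d = −(3/4) ln(1 − 4p/3) = −0.75 ln(1 − 0.571428) = −0.75 ln(0.428572)
  = −0.75 × (-0.847297) = 0.635473 substitutions/site.

0.64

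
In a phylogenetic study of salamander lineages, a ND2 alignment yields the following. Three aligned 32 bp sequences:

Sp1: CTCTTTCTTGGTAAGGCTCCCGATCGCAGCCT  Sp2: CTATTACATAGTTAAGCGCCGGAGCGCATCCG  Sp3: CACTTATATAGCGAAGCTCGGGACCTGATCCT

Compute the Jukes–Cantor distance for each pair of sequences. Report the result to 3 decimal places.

d(Sp1,Sp2) = 0.460, d(Sp1,Sp3) = 0.657, d(Sp2,Sp3) = 0.460

Sp1–Sp2: 11/32 sites differ → p = 0.34375, d = −0.75 ln(1 − 0.458333) = 0.459828 ≈ 0.460.
Sp1–Sp3: 14/32 sites differ → p = 0.4375, d = −0.75 ln(1 − 0.583333) = 0.656601 ≈ 0.657.
Sp2–Sp3: 11/32 sites differ → p = 0.34375, d = −0.75 ln(1 − 0.458333) = 0.459828 ≈ 0.460.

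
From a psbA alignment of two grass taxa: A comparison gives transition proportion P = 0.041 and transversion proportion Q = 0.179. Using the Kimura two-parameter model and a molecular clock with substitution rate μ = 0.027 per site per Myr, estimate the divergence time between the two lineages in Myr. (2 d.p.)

4.85

Under the Kimura two-parameter model, d = −½ ln(1 − 2P − Q) − ¼ ln(1 − 2Q).
1 − 2P − Q = 0.739, giving −½ ln(0.739) = 0.151229.
1 − 2Q = 0.642, giving −¼ ln(0.642) = 0.110792.
d = 0.151229 + 0.110792 = 0.262021.
Under a molecular clock d = 2μt, so t = d/(2μ) = 0.262021 / (2 × 0.027) = 4.85 Myr.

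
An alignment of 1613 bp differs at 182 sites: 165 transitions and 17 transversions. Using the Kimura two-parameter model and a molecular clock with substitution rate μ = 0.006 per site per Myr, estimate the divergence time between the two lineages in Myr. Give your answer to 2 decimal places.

10.54

P = 165/1613 ≈ 0.102294 and Q = 17/1613 ≈ 0.010539.
Under the Kimura two-parameter model, d = −½ ln(1 − 2P − Q) − ¼ ln(1 − 2Q).
1 − 2P − Q = 0.784873, giving −½ ln(0.784873) = 0.121117.
1 − 2Q = 0.978922, giving −¼ ln(0.978922) = 0.005326.
d = 0.121117 + 0.005326 = 0.126443.
Under a molecular clock d = 2μt, so t = d/(2μ) = 0.126443 / (2 × 0.006) = 10.54 Myr.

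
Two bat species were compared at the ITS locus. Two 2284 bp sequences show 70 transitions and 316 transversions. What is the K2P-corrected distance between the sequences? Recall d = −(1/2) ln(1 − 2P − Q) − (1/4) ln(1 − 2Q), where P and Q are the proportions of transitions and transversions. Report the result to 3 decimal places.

0.192

P = 70/2284 ≈ 0.030648 and Q = 316/2284 ≈ 0.138354.
Under the Kimura two-parameter model, d = −½ ln(1 − 2P − Q) − ¼ ln(1 − 2Q).
1 − 2P − Q = 0.80035, giving −½ ln(0.80035) = 0.111353.
1 − 2Q = 0.723292, giving −¼ ln(0.723292) = 0.080986.
d = 0.111353 + 0.080986 = 0.192339.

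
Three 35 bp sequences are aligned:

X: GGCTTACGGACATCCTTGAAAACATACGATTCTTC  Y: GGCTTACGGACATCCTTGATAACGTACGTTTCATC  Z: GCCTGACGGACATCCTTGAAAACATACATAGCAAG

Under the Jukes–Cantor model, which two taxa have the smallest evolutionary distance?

X–Y: 4/35 differ, p = 0.114, d = 0.124.
X–Z: 9/35 differ, p = 0.257, d = 0.315.
Y–Z: 9/35 differ, p = 0.257, d = 0.315.
The smallest distance is between X and Y.

X and Y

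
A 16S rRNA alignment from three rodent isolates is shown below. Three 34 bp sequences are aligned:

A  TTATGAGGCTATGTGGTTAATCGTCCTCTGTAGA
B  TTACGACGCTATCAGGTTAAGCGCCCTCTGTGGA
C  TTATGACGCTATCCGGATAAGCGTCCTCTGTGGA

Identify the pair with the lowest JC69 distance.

B and C

A–B: 7/34 differ, p = 0.206, d = 0.241.
A–C: 6/34 differ, p = 0.176, d = 0.201.
B–C: 4/34 differ, p = 0.118, d = 0.128.
The smallest distance is between B and C.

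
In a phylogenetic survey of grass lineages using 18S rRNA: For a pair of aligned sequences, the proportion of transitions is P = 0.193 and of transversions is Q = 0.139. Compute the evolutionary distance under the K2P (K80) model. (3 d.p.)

0.454

Under the Kimura two-parameter model, d = −½ ln(1 − 2P − Q) − ¼ ln(1 − 2Q).
1 − 2P − Q = 0.475, giving −½ ln(0.475) = 0.372220.
1 − 2Q = 0.722, giving −¼ ln(0.722) = 0.081433.
d = 0.372220 + 0.081433 = 0.453653.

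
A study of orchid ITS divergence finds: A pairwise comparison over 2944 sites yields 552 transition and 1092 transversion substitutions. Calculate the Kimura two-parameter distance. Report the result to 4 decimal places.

P = 552/2944 = 0.1875 and Q = 1092/2944 ≈ 0.370924.
Under the Kimura two-parameter model, d = −½ ln(1 − 2P − Q) − ¼ ln(1 − 2Q).
1 − 2P − Q = 0.254076, giving −½ ln(0.254076) = 0.685061.
1 − 2Q = 0.258152, giving −¼ ln(0.258152) = 0.338552.
d = 0.685061 + 0.338552 = 1.023613.

1.0236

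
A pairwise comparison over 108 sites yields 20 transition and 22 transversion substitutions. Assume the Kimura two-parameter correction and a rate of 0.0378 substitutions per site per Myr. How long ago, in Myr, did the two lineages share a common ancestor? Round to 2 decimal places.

P = 20/108 ≈ 0.185185 and Q = 22/108 ≈ 0.203704.
Under the Kimura two-parameter model, d = −½ ln(1 − 2P − Q) − ¼ ln(1 − 2Q).
1 − 2P − Q = 0.425926, giving −½ ln(0.425926) = 0.426745.
1 − 2Q = 0.592592, giving −¼ ln(0.592592) = 0.130812.
d = 0.426745 + 0.130812 = 0.557557.
Under a molecular clock d = 2μt, so t = d/(2μ) = 0.557557 / (2 × 0.0378) = 7.38 Myr.

7.38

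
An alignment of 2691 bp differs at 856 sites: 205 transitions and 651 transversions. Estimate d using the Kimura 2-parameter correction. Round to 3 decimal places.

0.416

P = 205/2691 ≈ 0.07618 and Q = 651/2691 ≈ 0.241918.
Under the Kimura two-parameter model, d = −½ ln(1 − 2P − Q) − ¼ ln(1 − 2Q).
1 − 2P − Q = 0.605722, giving −½ ln(0.605722) = 0.250667.
1 − 2Q = 0.516164, giving −¼ ln(0.516164) = 0.165333.
d = 0.250667 + 0.165333 = 0.416000.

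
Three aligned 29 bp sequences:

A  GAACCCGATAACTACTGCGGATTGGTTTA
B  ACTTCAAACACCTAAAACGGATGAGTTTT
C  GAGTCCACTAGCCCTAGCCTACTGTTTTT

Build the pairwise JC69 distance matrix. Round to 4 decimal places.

A–B: 14/29 sites differ → p ≈ 0.482759, d = −0.75 ln(1 − 0.643679) = 0.773942 ≈ 0.7739.
A–C: 14/29 sites differ → p ≈ 0.482759, d = −0.75 ln(1 − 0.643679) = 0.773942 ≈ 0.7739.
B–C: 17/29 sites differ → p ≈ 0.586207, d = −0.75 ln(1 − 0.781609) = 1.141101 ≈ 1.1411.

d(A,B) = 0.7739, d(A,C) = 0.7739, d(B,C) = 1.1411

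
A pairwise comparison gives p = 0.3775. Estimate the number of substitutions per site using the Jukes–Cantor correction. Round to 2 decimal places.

0.52

d = −(3/4) ln(1 − 4p/3) = −0.75 ln(1 − 0.503333) = −0.75 ln(0.496667)
  = −0.75 × (-0.699835) = 0.524876 substitutions/site.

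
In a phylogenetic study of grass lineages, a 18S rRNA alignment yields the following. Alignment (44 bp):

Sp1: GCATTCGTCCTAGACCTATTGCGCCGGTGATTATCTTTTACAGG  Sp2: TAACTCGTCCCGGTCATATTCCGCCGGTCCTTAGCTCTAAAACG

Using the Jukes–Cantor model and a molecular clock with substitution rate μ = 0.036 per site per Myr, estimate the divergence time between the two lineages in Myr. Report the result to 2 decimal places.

The sequences differ at 15 of 44 sites, so p = 15/44 ≈ 0.340909.
d = −(3/4) ln(1 − 4p/3) = −0.75 ln(1 − 0.454545) = −0.75 ln(0.545455)
  = −0.75 × (-0.606135) = 0.454601 substitutions/site.
Under a molecular clock d = 2μt, so t = d/(2μ) = 0.454601 / (2 × 0.036) = 6.31 Myr.

6.31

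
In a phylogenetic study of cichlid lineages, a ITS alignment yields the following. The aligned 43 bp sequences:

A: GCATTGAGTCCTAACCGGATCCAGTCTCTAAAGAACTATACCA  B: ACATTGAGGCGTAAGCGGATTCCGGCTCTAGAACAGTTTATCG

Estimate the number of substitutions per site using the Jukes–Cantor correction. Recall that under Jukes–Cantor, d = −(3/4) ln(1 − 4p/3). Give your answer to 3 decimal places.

0.427

The sequences differ at 14 of 43 sites, so p = 14/43 ≈ 0.325581.
d = −(3/4) ln(1 − 4p/3) = −0.75 ln(1 − 0.434108) = −0.75 ln(0.565892)
  = −0.75 × (-0.569352) = 0.427014 substitutions/site.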